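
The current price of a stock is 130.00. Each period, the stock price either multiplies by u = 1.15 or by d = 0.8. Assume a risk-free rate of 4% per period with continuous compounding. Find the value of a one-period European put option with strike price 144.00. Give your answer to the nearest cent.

11.99

Risk-neutral probability p = (e^0.04 − 0.8)/(1.15 − 0.8) = 0.2408/0.3500 = 0.6880
Terminal stock prices: S_u = 149.5, S_d = 104
Terminal payoffs (K − S): max(-5.5, 0) = 0, max(40, 0) = 40
Node 0 (S = 130): V_0 = e^(−0.04)·[0.6880·0.0000 + 0.3120·40.0000] = 11.9895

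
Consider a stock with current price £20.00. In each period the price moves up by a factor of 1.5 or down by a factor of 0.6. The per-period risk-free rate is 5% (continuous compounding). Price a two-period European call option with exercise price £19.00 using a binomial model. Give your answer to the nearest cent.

Risk-neutral probability p = (e^0.05 − 0.6)/(1.5 − 0.6) = 0.4513/0.9000 = 0.5014
Terminal stock prices: S_uu = 45, S_ud = 18, S_dd = 7.2
Terminal payoffs (S − K): max(26, 0) = 26, max(-1, 0) = 0, max(-11.8, 0) = 0
Node u (S = 30): V_u = e^(−0.05)·[0.5014·26.0000 + 0.4986·0.0000] = 12.4009
Node d (S = 12): V_d = e^(−0.05)·[0.5014·0.0000 + 0.4986·0.0000] = 0.0000
Node 0 (S = 20): V_0 = e^(−0.05)·[0.5014·12.4009 + 0.4986·0.0000] = 5.9147

£5.91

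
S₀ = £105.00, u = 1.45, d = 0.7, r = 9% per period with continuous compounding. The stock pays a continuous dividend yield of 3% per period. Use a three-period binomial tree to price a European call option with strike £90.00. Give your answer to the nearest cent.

Per-period risk-free factor R = e^0.09 = 1.0942; dividend-adjusted growth = e^(0.09−0.03) = 1.0618.
Risk-neutral probability p = (1.0618 − 0.7)/(1.45 − 0.7) = 0.3618/0.7500 = 0.4824
Terminal stock prices: S_uuu = 320.1, S_uud = 154.5, S_udd = 74.6, S_ddd = 36.01
Terminal payoffs (S − K): max(230.1, 0) = 230.1, max(64.53, 0) = 64.53, max(-15.4, 0) = 0, max(-53.99, 0) = 0
Node uu (S = 220.8): V_uu = e^(−0.09)·[0.4824·230.1056 + 0.5176·64.5337] = 131.9842
Node ud (S = 106.6): V_ud = e^(−0.09)·[0.4824·64.5337 + 0.5176·0.0000] = 28.4545
Node dd (S = 51.45): V_dd = e^(−0.09)·[0.4824·0.0000 + 0.5176·0.0000] = 0.0000
Node u (S = 152.2): V_u = e^(−0.09)·[0.4824·131.9842 + 0.5176·28.4545] = 71.6543
Node d (S = 73.5): V_d = e^(−0.09)·[0.4824·28.4545 + 0.5176·0.0000] = 12.5463
Node 0 (S = 105): V_0 = e^(−0.09)·[0.4824·71.6543 + 0.5176·12.5463] = 37.5286

£37.53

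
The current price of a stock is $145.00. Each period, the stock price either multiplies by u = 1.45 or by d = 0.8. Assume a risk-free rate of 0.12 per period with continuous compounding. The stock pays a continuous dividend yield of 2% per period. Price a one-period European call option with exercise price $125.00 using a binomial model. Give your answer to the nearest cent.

Per-period risk-free factor R = e^0.12 = 1.1275; dividend-adjusted growth = e^(0.12−0.02) = 1.1052.
Risk-neutral probability p = (1.1052 − 0.8)/(1.45 − 0.8) = 0.3052/0.6500 = 0.4695
Terminal stock prices: S_u = 210.2, S_d = 116
Terminal payoffs (S − K): max(85.25, 0) = 85.25, max(-9, 0) = 0
Node 0 (S = 145): V_0 = e^(−0.12)·[0.4695·85.2500 + 0.5305·0.0000] = 35.4984

$35.50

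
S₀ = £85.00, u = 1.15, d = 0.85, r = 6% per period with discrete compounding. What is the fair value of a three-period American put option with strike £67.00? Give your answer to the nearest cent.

£0.45

Risk-neutral probability p = (1 + 0.06 − 0.85)/(1.15 − 0.85) = 0.2100/0.3000 = 0.7000
Terminal stock prices: S_uuu = 129.3, S_uud = 95.55, S_udd = 70.62, S_ddd = 52.2
Terminal payoffs (K − S): max(-62.27, 0) = 0, max(-28.55, 0) = 0, max(-3.624, 0) = 0, max(14.8, 0) = 14.8
Node uu (S = 112.4): continuation = 1/1.06·[0.7000·0.0000 + 0.3000·0.0000] = 0.0000; exercise value = 0.0000 ≤ continuation, so V_uu = 0.0000
Node ud (S = 83.09): continuation = 1/1.06·[0.7000·0.0000 + 0.3000·0.0000] = 0.0000; exercise value = 0.0000 ≤ continuation, so V_ud = 0.0000
Node dd (S = 61.41): continuation = 1/1.06·[0.7000·0.0000 + 0.3000·14.7994] = 4.1885; exercise value = 5.5875 > continuation, so V_dd = 5.5875 (exercise)
Node u (S = 97.75): continuation = 1/1.06·[0.7000·0.0000 + 0.3000·0.0000] = 0.0000; exercise value = 0.0000 ≤ continuation, so V_u = 0.0000
Node d (S = 72.25): continuation = 1/1.06·[0.7000·0.0000 + 0.3000·5.5875] = 1.5814; exercise value = 0.0000 ≤ continuation, so V_d = 1.5814
Node 0 (S = 85): continuation = 1/1.06·[0.7000·0.0000 + 0.3000·1.5814] = 0.4476; exercise value = 0.0000 ≤ continuation, so V_0 = 0.4476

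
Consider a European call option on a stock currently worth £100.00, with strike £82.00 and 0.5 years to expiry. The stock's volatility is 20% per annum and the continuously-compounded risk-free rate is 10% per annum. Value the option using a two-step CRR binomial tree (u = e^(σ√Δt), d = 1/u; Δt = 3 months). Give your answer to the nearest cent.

CRR parameters: u = e^(σ√Δt) = e^(0.2·√0.25) = 1.1052, d = 1/u = 0.9048
Per-period rate: rΔt = 0.1·0.25 = 0.025, so R = e^0.025 = 1.0253
Risk-neutral probability p = (e^0.025 − 0.9048)/(1.1052 − 0.9048) = 0.1205/0.2003 = 0.6014
Terminal stock prices: S_uu = 122.1, S_ud = 100, S_dd = 81.87
Terminal payoffs (S − K): max(40.14, 0) = 40.14, max(18, 0) = 18, max(-0.1269, 0) = 0
Node u (S = 110.5): V_u = e^(−0.025)·[0.6014·40.1403 + 0.3986·18.0000] = 30.5417
Node d (S = 90.48): V_d = e^(−0.025)·[0.6014·18.0000 + 0.3986·0.0000] = 10.5577
Node 0 (S = 100): V_0 = e^(−0.025)·[0.6014·30.5417 + 0.3986·10.5577] = 22.0184

£22.02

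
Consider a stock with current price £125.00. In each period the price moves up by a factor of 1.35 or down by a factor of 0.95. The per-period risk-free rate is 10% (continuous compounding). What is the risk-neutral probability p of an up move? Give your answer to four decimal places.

p = 0.3879

Risk-neutral probability p = (e^0.1 − 0.95)/(1.35 − 0.95) = 0.1552/0.4000 = 0.3879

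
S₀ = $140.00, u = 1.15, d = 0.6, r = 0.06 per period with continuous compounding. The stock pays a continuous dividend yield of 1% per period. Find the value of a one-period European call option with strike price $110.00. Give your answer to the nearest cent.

Per-period risk-free factor R = e^0.06 = 1.0618; dividend-adjusted growth = e^(0.06−0.01) = 1.0513.
Risk-neutral probability p = (1.0513 − 0.6)/(1.15 − 0.6) = 0.4513/0.5500 = 0.8205
Terminal stock prices: S_u = 161, S_d = 84
Terminal payoffs (S − K): max(51, 0) = 51, max(-26, 0) = 0
Node 0 (S = 140): V_0 = e^(−0.06)·[0.8205·51.0000 + 0.1795·0.0000] = 39.4083

$39.41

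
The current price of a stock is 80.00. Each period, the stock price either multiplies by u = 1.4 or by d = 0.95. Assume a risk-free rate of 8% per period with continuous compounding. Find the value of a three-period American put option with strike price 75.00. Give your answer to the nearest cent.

Risk-neutral probability p = (e^0.08 − 0.95)/(1.4 − 0.95) = 0.1333/0.4500 = 0.2962
Terminal stock prices: S_uuu = 219.5, S_uud = 149, S_udd = 101.1, S_ddd = 68.59
Terminal payoffs (K − S): max(-144.5, 0) = 0, max(-73.96, 0) = 0, max(-26.08, 0) = 0, max(6.41, 0) = 6.41
Node uu (S = 156.8): continuation = e^(−0.08)·[0.2962·0.0000 + 0.7038·0.0000] = 0.0000; exercise value = 0.0000 ≤ continuation, so V_uu = 0.0000
Node ud (S = 106.4): continuation = e^(−0.08)·[0.2962·0.0000 + 0.7038·0.0000] = 0.0000; exercise value = 0.0000 ≤ continuation, so V_ud = 0.0000
Node dd (S = 72.2): continuation = e^(−0.08)·[0.2962·0.0000 + 0.7038·6.4100] = 4.1645; exercise value = 2.8000 ≤ continuation, so V_dd = 4.1645
Node u (S = 112): continuation = e^(−0.08)·[0.2962·0.0000 + 0.7038·0.0000] = 0.0000; exercise value = 0.0000 ≤ continuation, so V_u = 0.0000
Node d (S = 76): continuation = e^(−0.08)·[0.2962·0.0000 + 0.7038·4.1645] = 2.7057; exercise value = 0.0000 ≤ continuation, so V_d = 2.7057
Node 0 (S = 80): continuation = e^(−0.08)·[0.2962·0.0000 + 0.7038·2.7057] = 1.7579; exercise value = 0.0000 ≤ continuation, so V_0 = 1.7579

1.76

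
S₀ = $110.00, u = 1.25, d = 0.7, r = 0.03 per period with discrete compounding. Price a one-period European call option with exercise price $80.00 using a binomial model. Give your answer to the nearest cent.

Risk-neutral probability p = (1 + 0.03 − 0.7)/(1.25 − 0.7) = 0.3300/0.5500 = 0.6000
Terminal stock prices: S_u = 137.5, S_d = 77
Terminal payoffs (S − K): max(57.5, 0) = 57.5, max(-3, 0) = 0
Node 0 (S = 110): V_0 = 1/1.03·[0.6000·57.5000 + 0.4000·0.0000] = 33.4951

$33.50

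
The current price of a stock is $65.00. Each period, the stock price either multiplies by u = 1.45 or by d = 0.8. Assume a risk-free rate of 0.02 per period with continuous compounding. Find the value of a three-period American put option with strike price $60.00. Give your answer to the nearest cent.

Risk-neutral probability p = (e^0.02 − 0.8)/(1.45 − 0.8) = 0.2202/0.6500 = 0.3388
Terminal stock prices: S_uuu = 198.2, S_uud = 109.3, S_udd = 60.32, S_ddd = 33.28
Terminal payoffs (K − S): max(-138.2, 0) = 0, max(-49.33, 0) = 0, max(-0.32, 0) = 0, max(26.72, 0) = 26.72
Node uu (S = 136.7): continuation = e^(−0.02)·[0.3388·0.0000 + 0.6612·0.0000] = 0.0000; exercise value = 0.0000 ≤ continuation, so V_uu = 0.0000
Node ud (S = 75.4): continuation = e^(−0.02)·[0.3388·0.0000 + 0.6612·0.0000] = 0.0000; exercise value = 0.0000 ≤ continuation, so V_ud = 0.0000
Node dd (S = 41.6): continuation = e^(−0.02)·[0.3388·0.0000 + 0.6612·26.7200] = 17.3182; exercise value = 18.4000 > continuation, so V_dd = 18.4000 (exercise)
Node u (S = 94.25): continuation = e^(−0.02)·[0.3388·0.0000 + 0.6612·0.0000] = 0.0000; exercise value = 0.0000 ≤ continuation, so V_u = 0.0000
Node d (S = 52): continuation = e^(−0.02)·[0.3388·0.0000 + 0.6612·18.4000] = 11.9257; exercise value = 8.0000 ≤ continuation, so V_d = 11.9257
Node 0 (S = 65): continuation = e^(−0.02)·[0.3388·0.0000 + 0.6612·11.9257] = 7.7295; exercise value = 0.0000 ≤ continuation, so V_0 = 7.7295

$7.73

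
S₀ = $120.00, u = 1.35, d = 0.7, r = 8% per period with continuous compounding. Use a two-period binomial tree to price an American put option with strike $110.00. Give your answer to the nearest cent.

$9.85

Risk-neutral probability p = (e^0.08 − 0.7)/(1.35 − 0.7) = 0.3833/0.6500 = 0.5897
Terminal stock prices: S_uu = 218.7, S_ud = 113.4, S_dd = 58.8
Terminal payoffs (K − S): max(-108.7, 0) = 0, max(-3.4, 0) = 0, max(51.2, 0) = 51.2
Node u (S = 162): continuation = e^(−0.08)·[0.5897·0.0000 + 0.4103·0.0000] = 0.0000; exercise value = 0.0000 ≤ continuation, so V_u = 0.0000
Node d (S = 84): continuation = e^(−0.08)·[0.5897·0.0000 + 0.4103·51.2000] = 19.3935; exercise value = 26.0000 > continuation, so V_d = 26.0000 (exercise)
Node 0 (S = 120): continuation = e^(−0.08)·[0.5897·0.0000 + 0.4103·26.0000] = 9.8483; exercise value = 0.0000 ≤ continuation, so V_0 = 9.8483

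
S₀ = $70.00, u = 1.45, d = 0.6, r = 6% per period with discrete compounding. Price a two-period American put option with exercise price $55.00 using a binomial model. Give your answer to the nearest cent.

Risk-neutral probability p = (1 + 0.06 − 0.6)/(1.45 − 0.6) = 0.4600/0.8500 = 0.5412
Terminal stock prices: S_uu = 147.2, S_ud = 60.9, S_dd = 25.2
Terminal payoffs (K − S): max(-92.18, 0) = 0, max(-5.9, 0) = 0, max(29.8, 0) = 29.8
Node u (S = 101.5): continuation = 1/1.06·[0.5412·0.0000 + 0.4588·0.0000] = 0.0000; exercise value = 0.0000 ≤ continuation, so V_u = 0.0000
Node d (S = 42): continuation = 1/1.06·[0.5412·0.0000 + 0.4588·29.8000] = 12.8990; exercise value = 13.0000 > continuation, so V_d = 13.0000 (exercise)
Node 0 (S = 70): continuation = 1/1.06·[0.5412·0.0000 + 0.4588·13.0000] = 5.6271; exercise value = 0.0000 ≤ continuation, so V_0 = 5.6271

$5.63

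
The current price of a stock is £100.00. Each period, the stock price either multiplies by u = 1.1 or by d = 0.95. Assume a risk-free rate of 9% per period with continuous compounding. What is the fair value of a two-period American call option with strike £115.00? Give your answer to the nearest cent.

£4.63

Risk-neutral probability p = (e^0.09 − 0.95)/(1.1 − 0.95) = 0.1442/0.1500 = 0.9612
Terminal stock prices: S_uu = 121, S_ud = 104.5, S_dd = 90.25
Terminal payoffs (S − K): max(6, 0) = 6, max(-10.5, 0) = 0, max(-24.75, 0) = 0
Node u (S = 110): continuation = e^(−0.09)·[0.9612·6.0000 + 0.0388·0.0000] = 5.2706; exercise value = 0.0000 ≤ continuation, so V_u = 5.2706
Node d (S = 95): continuation = e^(−0.09)·[0.9612·0.0000 + 0.0388·0.0000] = 0.0000; exercise value = 0.0000 ≤ continuation, so V_d = 0.0000
Node 0 (S = 100): continuation = e^(−0.09)·[0.9612·5.2706 + 0.0388·0.0000] = 4.6299; exercise value = 0.0000 ≤ continuation, so V_0 = 4.6299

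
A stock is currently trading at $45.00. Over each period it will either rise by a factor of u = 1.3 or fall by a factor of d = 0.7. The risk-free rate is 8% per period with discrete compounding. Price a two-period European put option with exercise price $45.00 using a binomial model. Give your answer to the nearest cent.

Risk-neutral probability p = (1 + 0.08 − 0.7)/(1.3 − 0.7) = 0.3800/0.6000 = 0.6333
Terminal stock prices: S_uu = 76.05, S_ud = 40.95, S_dd = 22.05
Terminal payoffs (K − S): max(-31.05, 0) = 0, max(4.05, 0) = 4.05, max(22.95, 0) = 22.95
Node u (S = 58.5): V_u = 1/1.08·[0.6333·0.0000 + 0.3667·4.0500] = 1.3750
Node d (S = 31.5): V_d = 1/1.08·[0.6333·4.0500 + 0.3667·22.9500] = 10.1667
Node 0 (S = 45): V_0 = 1/1.08·[0.6333·1.3750 + 0.3667·10.1667] = 4.2580

$4.26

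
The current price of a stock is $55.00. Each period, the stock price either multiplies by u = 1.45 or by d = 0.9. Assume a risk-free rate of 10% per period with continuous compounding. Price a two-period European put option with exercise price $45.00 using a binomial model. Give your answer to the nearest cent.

$0.14

Risk-neutral probability p = (e^0.1 − 0.9)/(1.45 − 0.9) = 0.2052/0.5500 = 0.3730
Terminal stock prices: S_uu = 115.6, S_ud = 71.78, S_dd = 44.55
Terminal payoffs (K − S): max(-70.64, 0) = 0, max(-26.78, 0) = 0, max(0.45, 0) = 0.45
Node u (S = 79.75): V_u = e^(−0.1)·[0.3730·0.0000 + 0.6270·0.0000] = 0.0000
Node d (S = 49.5): V_d = e^(−0.1)·[0.3730·0.0000 + 0.6270·0.4500] = 0.2553
Node 0 (S = 55): V_0 = e^(−0.1)·[0.3730·0.0000 + 0.6270·0.2553] = 0.1448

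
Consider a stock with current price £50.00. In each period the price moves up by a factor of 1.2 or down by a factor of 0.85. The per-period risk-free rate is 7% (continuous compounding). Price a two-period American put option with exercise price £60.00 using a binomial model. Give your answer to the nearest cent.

£10.00

Risk-neutral probability p = (e^0.07 − 0.85)/(1.2 − 0.85) = 0.2225/0.3500 = 0.6357
Terminal stock prices: S_uu = 72, S_ud = 51, S_dd = 36.12
Terminal payoffs (K − S): max(-12, 0) = 0, max(9, 0) = 9, max(23.88, 0) = 23.88
Node u (S = 60): continuation = e^(−0.07)·[0.6357·0.0000 + 0.3643·9.0000] = 3.0567; exercise value = 0.0000 ≤ continuation, so V_u = 3.0567
Node d (S = 42.5): continuation = e^(−0.07)·[0.6357·9.0000 + 0.3643·23.8750] = 13.4436; exercise value = 17.5000 > continuation, so V_d = 17.5000 (exercise)
Node 0 (S = 50): continuation = e^(−0.07)·[0.6357·3.0567 + 0.3643·17.5000] = 7.7555; exercise value = 10.0000 > continuation, so V_0 = 10.0000 (exercise)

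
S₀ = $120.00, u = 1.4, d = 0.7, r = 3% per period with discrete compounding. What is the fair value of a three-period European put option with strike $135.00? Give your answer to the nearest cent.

Risk-neutral probability p = (1 + 0.03 − 0.7)/(1.4 − 0.7) = 0.3300/0.7000 = 0.4714
Terminal stock prices: S_uuu = 329.3, S_uud = 164.6, S_udd = 82.32, S_ddd = 41.16
Terminal payoffs (K − S): max(-194.3, 0) = 0, max(-29.64, 0) = 0, max(52.68, 0) = 52.68, max(93.84, 0) = 93.84
Node uu (S = 235.2): V_uu = 1/1.03·[0.4714·0.0000 + 0.5286·0.0000] = 0.0000
Node ud (S = 117.6): V_ud = 1/1.03·[0.4714·0.0000 + 0.5286·52.6800] = 27.0341
Node dd (S = 58.8): V_dd = 1/1.03·[0.4714·52.6800 + 0.5286·93.8400] = 72.2680
Node u (S = 168): V_u = 1/1.03·[0.4714·0.0000 + 0.5286·27.0341] = 13.8733
Node d (S = 84): V_d = 1/1.03·[0.4714·27.0341 + 0.5286·72.2680] = 49.4596
Node 0 (S = 120): V_0 = 1/1.03·[0.4714·13.8733 + 0.5286·49.4596] = 31.7313

$31.73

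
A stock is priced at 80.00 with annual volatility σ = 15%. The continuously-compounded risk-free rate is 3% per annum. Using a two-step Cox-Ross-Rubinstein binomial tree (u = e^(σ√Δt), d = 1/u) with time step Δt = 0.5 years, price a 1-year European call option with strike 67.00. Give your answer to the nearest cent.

CRR parameters: u = e^(σ√Δt) = e^(0.15·√0.5) = 1.1119, d = 1/u = 0.8994
Per-period rate: rΔt = 0.03·0.5 = 0.015, so R = e^0.015 = 1.0151
Risk-neutral probability p = (e^0.015 − 0.8994)/(1.1119 − 0.8994) = 0.1157/0.2125 = 0.5446
Terminal stock prices: S_uu = 98.9, S_ud = 80, S_dd = 64.71
Terminal payoffs (S − K): max(31.9, 0) = 31.9, max(13, 0) = 13, max(-2.291, 0) = 0
Node u (S = 88.95): V_u = e^(−0.015)·[0.5446·31.9049 + 0.4554·13.0000] = 22.9491
Node d (S = 71.95): V_d = e^(−0.015)·[0.5446·13.0000 + 0.4554·0.0000] = 6.9746
Node 0 (S = 80): V_0 = e^(−0.015)·[0.5446·22.9491 + 0.4554·6.9746] = 15.4413

15.44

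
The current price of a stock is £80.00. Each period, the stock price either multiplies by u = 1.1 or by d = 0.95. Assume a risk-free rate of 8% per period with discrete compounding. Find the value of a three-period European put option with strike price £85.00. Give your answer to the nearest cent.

Risk-neutral probability p = (1 + 0.08 − 0.95)/(1.1 − 0.95) = 0.1300/0.1500 = 0.8667
Terminal stock prices: S_uuu = 106.5, S_uud = 91.96, S_udd = 79.42, S_ddd = 68.59
Terminal payoffs (K − S): max(-21.48, 0) = 0, max(-6.96, 0) = 0, max(5.58, 0) = 5.58, max(16.41, 0) = 16.41
Node uu (S = 96.8): V_uu = 1/1.08·[0.8667·0.0000 + 0.1333·0.0000] = 0.0000
Node ud (S = 83.6): V_ud = 1/1.08·[0.8667·0.0000 + 0.1333·5.5800] = 0.6889
Node dd (S = 72.2): V_dd = 1/1.08·[0.8667·5.5800 + 0.1333·16.4100] = 6.5037
Node u (S = 88): V_u = 1/1.08·[0.8667·0.0000 + 0.1333·0.6889] = 0.0850
Node d (S = 76): V_d = 1/1.08·[0.8667·0.6889 + 0.1333·6.5037] = 1.3557
Node 0 (S = 80): V_0 = 1/1.08·[0.8667·0.0850 + 0.1333·1.3557] = 0.2356

£0.24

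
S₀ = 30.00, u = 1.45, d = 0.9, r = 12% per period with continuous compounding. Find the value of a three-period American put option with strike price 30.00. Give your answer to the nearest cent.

1.56

Risk-neutral probability p = (e^0.12 − 0.9)/(1.45 − 0.9) = 0.2275/0.5500 = 0.4136
Terminal stock prices: S_uuu = 91.46, S_uud = 56.77, S_udd = 35.23, S_ddd = 21.87
Terminal payoffs (K − S): max(-61.46, 0) = 0, max(-26.77, 0) = 0, max(-5.235, 0) = 0, max(8.13, 0) = 8.13
Node uu (S = 63.08): continuation = e^(−0.12)·[0.4136·0.0000 + 0.5864·0.0000] = 0.0000; exercise value = 0.0000 ≤ continuation, so V_uu = 0.0000
Node ud (S = 39.15): continuation = e^(−0.12)·[0.4136·0.0000 + 0.5864·0.0000] = 0.0000; exercise value = 0.0000 ≤ continuation, so V_ud = 0.0000
Node dd (S = 24.3): continuation = e^(−0.12)·[0.4136·0.0000 + 0.5864·8.1300] = 4.2281; exercise value = 5.7000 > continuation, so V_dd = 5.7000 (exercise)
Node u (S = 43.5): continuation = e^(−0.12)·[0.4136·0.0000 + 0.5864·0.0000] = 0.0000; exercise value = 0.0000 ≤ continuation, so V_u = 0.0000
Node d (S = 27): continuation = e^(−0.12)·[0.4136·0.0000 + 0.5864·5.7000] = 2.9644; exercise value = 3.0000 > continuation, so V_d = 3.0000 (exercise)
Node 0 (S = 30): continuation = e^(−0.12)·[0.4136·0.0000 + 0.5864·3.0000] = 1.5602; exercise value = 0.0000 ≤ continuation, so V_0 = 1.5602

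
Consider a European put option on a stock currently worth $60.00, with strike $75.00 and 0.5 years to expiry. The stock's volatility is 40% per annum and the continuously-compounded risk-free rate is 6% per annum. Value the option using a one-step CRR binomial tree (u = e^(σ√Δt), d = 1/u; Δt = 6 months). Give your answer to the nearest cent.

CRR parameters: u = e^(σ√Δt) = e^(0.4·√0.5) = 1.3269, d = 1/u = 0.7536
Per-period rate: rΔt = 0.06·0.5 = 0.03, so R = e^0.03 = 1.0305
Risk-neutral probability p = (e^0.03 − 0.7536)/(1.3269 − 0.7536) = 0.2768/0.5733 = 0.4829
Terminal stock prices: S_u = 79.61, S_d = 45.22
Terminal payoffs (K − S): max(-4.614, 0) = 0, max(29.78, 0) = 29.78
Node 0 (S = 60): V_0 = e^(−0.03)·[0.4829·0.0000 + 0.5171·29.7817] = 14.9455

$14.95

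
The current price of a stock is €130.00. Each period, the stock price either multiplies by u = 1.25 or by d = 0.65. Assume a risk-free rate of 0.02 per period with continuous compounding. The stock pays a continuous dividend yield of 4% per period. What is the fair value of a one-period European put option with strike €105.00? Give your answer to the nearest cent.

€9.04

Per-period risk-free factor R = e^0.02 = 1.0202; dividend-adjusted growth = e^(0.02−0.04) = 0.9802.
Risk-neutral probability p = (0.9802 − 0.65)/(1.25 − 0.65) = 0.3302/0.6000 = 0.5503
Terminal stock prices: S_u = 162.5, S_d = 84.5
Terminal payoffs (K − S): max(-57.5, 0) = 0, max(20.5, 0) = 20.5
Node 0 (S = 130): V_0 = e^(−0.02)·[0.5503·0.0000 + 0.4497·20.5000] = 9.0357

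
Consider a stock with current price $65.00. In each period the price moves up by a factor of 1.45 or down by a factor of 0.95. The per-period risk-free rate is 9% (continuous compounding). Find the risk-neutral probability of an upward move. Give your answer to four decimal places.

Risk-neutral probability p = (e^0.09 − 0.95)/(1.45 − 0.95) = 0.1442/0.5000 = 0.2883

p = 0.2883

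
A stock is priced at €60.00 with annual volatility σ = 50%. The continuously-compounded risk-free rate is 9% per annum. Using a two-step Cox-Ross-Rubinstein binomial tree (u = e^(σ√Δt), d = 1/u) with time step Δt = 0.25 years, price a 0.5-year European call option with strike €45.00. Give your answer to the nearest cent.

€19.18

CRR parameters: u = e^(σ√Δt) = e^(0.5·√0.25) = 1.2840, d = 1/u = 0.7788
Per-period rate: rΔt = 0.09·0.25 = 0.0225, so R = e^0.0225 = 1.0228
Risk-neutral probability p = (e^0.0225 − 0.7788)/(1.2840 − 0.7788) = 0.2440/0.5052 = 0.4829
Terminal stock prices: S_uu = 98.92, S_ud = 60, S_dd = 36.39
Terminal payoffs (S − K): max(53.92, 0) = 53.92, max(15, 0) = 15, max(-8.608, 0) = 0
Node u (S = 77.04): V_u = e^(−0.0225)·[0.4829·53.9233 + 0.5171·15.0000] = 33.0427
Node d (S = 46.73): V_d = e^(−0.0225)·[0.4829·15.0000 + 0.5171·0.0000] = 7.0818
Node 0 (S = 60): V_0 = e^(−0.0225)·[0.4829·33.0427 + 0.5171·7.0818] = 19.1809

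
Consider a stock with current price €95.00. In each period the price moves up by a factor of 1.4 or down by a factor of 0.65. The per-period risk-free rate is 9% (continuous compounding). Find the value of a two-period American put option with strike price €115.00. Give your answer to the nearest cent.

Risk-neutral probability p = (e^0.09 − 0.65)/(1.4 − 0.65) = 0.4442/0.7500 = 0.5922
Terminal stock prices: S_uu = 186.2, S_ud = 86.45, S_dd = 40.14
Terminal payoffs (K − S): max(-71.2, 0) = 0, max(28.55, 0) = 28.55, max(74.86, 0) = 74.86
Node u (S = 133): continuation = e^(−0.09)·[0.5922·0.0000 + 0.4078·28.5500] = 10.6398; exercise value = 0.0000 ≤ continuation, so V_u = 10.6398
Node d (S = 61.75): continuation = e^(−0.09)·[0.5922·28.5500 + 0.4078·74.8625] = 43.3521; exercise value = 53.2500 > continuation, so V_d = 53.2500 (exercise)
Node 0 (S = 95): continuation = e^(−0.09)·[0.5922·10.6398 + 0.4078·53.2500] = 25.6036; exercise value = 20.0000 ≤ continuation, so V_0 = 25.6036

€25.60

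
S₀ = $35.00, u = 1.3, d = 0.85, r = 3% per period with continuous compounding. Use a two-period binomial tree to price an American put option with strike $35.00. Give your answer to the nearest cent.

$3.28

Risk-neutral probability p = (e^0.03 − 0.85)/(1.3 − 0.85) = 0.1805/0.4500 = 0.4010
Terminal stock prices: S_uu = 59.15, S_ud = 38.67, S_dd = 25.29
Terminal payoffs (K − S): max(-24.15, 0) = 0, max(-3.675, 0) = 0, max(9.713, 0) = 9.713
Node u (S = 45.5): continuation = e^(−0.03)·[0.4010·0.0000 + 0.5990·0.0000] = 0.0000; exercise value = 0.0000 ≤ continuation, so V_u = 0.0000
Node d (S = 29.75): continuation = e^(−0.03)·[0.4010·0.0000 + 0.5990·9.7125] = 5.6458; exercise value = 5.2500 ≤ continuation, so V_d = 5.6458
Node 0 (S = 35): continuation = e^(−0.03)·[0.4010·0.0000 + 0.5990·5.6458] = 3.2818; exercise value = 0.0000 ≤ continuation, so V_0 = 3.2818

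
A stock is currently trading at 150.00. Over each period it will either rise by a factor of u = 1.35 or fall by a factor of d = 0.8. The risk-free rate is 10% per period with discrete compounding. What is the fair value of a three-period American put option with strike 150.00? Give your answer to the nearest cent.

Risk-neutral probability p = (1 + 0.1 − 0.8)/(1.35 − 0.8) = 0.3000/0.5500 = 0.5455
Terminal stock prices: S_uuu = 369.1, S_uud = 218.7, S_udd = 129.6, S_ddd = 76.8
Terminal payoffs (K − S): max(-219.1, 0) = 0, max(-68.7, 0) = 0, max(20.4, 0) = 20.4, max(73.2, 0) = 73.2
Node uu (S = 273.4): continuation = 1/1.1·[0.5455·0.0000 + 0.4545·0.0000] = 0.0000; exercise value = 0.0000 ≤ continuation, so V_uu = 0.0000
Node ud (S = 162): continuation = 1/1.1·[0.5455·0.0000 + 0.4545·20.4000] = 8.4298; exercise value = 0.0000 ≤ continuation, so V_ud = 8.4298
Node dd (S = 96): continuation = 1/1.1·[0.5455·20.4000 + 0.4545·73.2000] = 40.3636; exercise value = 54.0000 > continuation, so V_dd = 54.0000 (exercise)
Node u (S = 202.5): continuation = 1/1.1·[0.5455·0.0000 + 0.4545·8.4298] = 3.4834; exercise value = 0.0000 ≤ continuation, so V_u = 3.4834
Node d (S = 120): continuation = 1/1.1·[0.5455·8.4298 + 0.4545·54.0000] = 26.4941; exercise value = 30.0000 > continuation, so V_d = 30.0000 (exercise)
Node 0 (S = 150): continuation = 1/1.1·[0.5455·3.4834 + 0.4545·30.0000] = 14.1240; exercise value = 0.0000 ≤ continuation, so V_0 = 14.1240

14.12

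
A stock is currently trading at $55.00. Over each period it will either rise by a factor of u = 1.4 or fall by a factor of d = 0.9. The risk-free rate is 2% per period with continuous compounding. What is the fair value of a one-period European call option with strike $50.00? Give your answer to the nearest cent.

Risk-neutral probability p = (e^0.02 − 0.9)/(1.4 − 0.9) = 0.1202/0.5000 = 0.2404
Terminal stock prices: S_u = 77, S_d = 49.5
Terminal payoffs (S − K): max(27, 0) = 27, max(-0.5, 0) = 0
Node 0 (S = 55): V_0 = e^(−0.02)·[0.2404·27.0000 + 0.7596·0.0000] = 6.3623

$6.36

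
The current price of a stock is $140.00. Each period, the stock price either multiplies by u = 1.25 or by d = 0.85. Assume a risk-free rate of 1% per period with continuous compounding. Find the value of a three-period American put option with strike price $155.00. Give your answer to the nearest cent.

$26.98

Risk-neutral probability p = (e^0.01 − 0.85)/(1.25 − 0.85) = 0.1601/0.4000 = 0.4001
Terminal stock prices: S_uuu = 273.4, S_uud = 185.9, S_udd = 126.4, S_ddd = 85.98
Terminal payoffs (K − S): max(-118.4, 0) = 0, max(-30.94, 0) = 0, max(28.56, 0) = 28.56, max(69.02, 0) = 69.02
Node uu (S = 218.8): continuation = e^(−0.01)·[0.4001·0.0000 + 0.5999·0.0000] = 0.0000; exercise value = 0.0000 ≤ continuation, so V_uu = 0.0000
Node ud (S = 148.8): continuation = e^(−0.01)·[0.4001·0.0000 + 0.5999·28.5625] = 16.9634; exercise value = 6.2500 ≤ continuation, so V_ud = 16.9634
Node dd (S = 101.1): continuation = e^(−0.01)·[0.4001·28.5625 + 0.5999·69.0225] = 52.3077; exercise value = 53.8500 > continuation, so V_dd = 53.8500 (exercise)
Node u (S = 175): continuation = e^(−0.01)·[0.4001·0.0000 + 0.5999·16.9634] = 10.0747; exercise value = 0.0000 ≤ continuation, so V_u = 10.0747
Node d (S = 119): continuation = e^(−0.01)·[0.4001·16.9634 + 0.5999·53.8500] = 38.7018; exercise value = 36.0000 ≤ continuation, so V_d = 38.7018
Node 0 (S = 140): continuation = e^(−0.01)·[0.4001·10.0747 + 0.5999·38.7018] = 26.9762; exercise value = 15.0000 ≤ continuation, so V_0 = 26.9762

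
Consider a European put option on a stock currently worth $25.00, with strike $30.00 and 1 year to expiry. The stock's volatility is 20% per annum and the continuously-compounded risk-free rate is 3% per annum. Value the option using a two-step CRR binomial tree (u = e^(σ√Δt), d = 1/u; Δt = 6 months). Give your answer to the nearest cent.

CRR parameters: u = e^(σ√Δt) = e^(0.2·√0.5) = 1.1519, d = 1/u = 0.8681
Per-period rate: rΔt = 0.03·0.5 = 0.015, so R = e^0.015 = 1.0151
Risk-neutral probability p = (e^0.015 − 0.8681)/(1.1519 − 0.8681) = 0.1470/0.2838 = 0.5180
Terminal stock prices: S_uu = 33.17, S_ud = 25, S_dd = 18.84
Terminal payoffs (K − S): max(-3.172, 0) = 0, max(5, 0) = 5, max(11.16, 0) = 11.16
Node u (S = 28.8): V_u = e^(−0.015)·[0.5180·0.0000 + 0.4820·5.0000] = 2.3743
Node d (S = 21.7): V_d = e^(−0.015)·[0.5180·5.0000 + 0.4820·11.1590] = 7.8503
Node 0 (S = 25): V_0 = e^(−0.015)·[0.5180·2.3743 + 0.4820·7.8503] = 4.9393

$4.94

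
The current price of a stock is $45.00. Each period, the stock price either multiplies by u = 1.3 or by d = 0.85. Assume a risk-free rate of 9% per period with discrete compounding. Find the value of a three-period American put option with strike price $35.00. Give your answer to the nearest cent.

$0.58

Risk-neutral probability p = (1 + 0.09 − 0.85)/(1.3 − 0.85) = 0.2400/0.4500 = 0.5333
Terminal stock prices: S_uuu = 98.87, S_uud = 64.64, S_udd = 42.27, S_ddd = 27.64
Terminal payoffs (K − S): max(-63.87, 0) = 0, max(-29.64, 0) = 0, max(-7.266, 0) = 0, max(7.364, 0) = 7.364
Node uu (S = 76.05): continuation = 1/1.09·[0.5333·0.0000 + 0.4667·0.0000] = 0.0000; exercise value = 0.0000 ≤ continuation, so V_uu = 0.0000
Node ud (S = 49.73): continuation = 1/1.09·[0.5333·0.0000 + 0.4667·0.0000] = 0.0000; exercise value = 0.0000 ≤ continuation, so V_ud = 0.0000
Node dd (S = 32.51): continuation = 1/1.09·[0.5333·0.0000 + 0.4667·7.3644] = 3.1529; exercise value = 2.4875 ≤ continuation, so V_dd = 3.1529
Node u (S = 58.5): continuation = 1/1.09·[0.5333·0.0000 + 0.4667·0.0000] = 0.0000; exercise value = 0.0000 ≤ continuation, so V_u = 0.0000
Node d (S = 38.25): continuation = 1/1.09·[0.5333·0.0000 + 0.4667·3.1529] = 1.3499; exercise value = 0.0000 ≤ continuation, so V_d = 1.3499
Node 0 (S = 45): continuation = 1/1.09·[0.5333·0.0000 + 0.4667·1.3499] = 0.5779; exercise value = 0.0000 ≤ continuation, so V_0 = 0.5779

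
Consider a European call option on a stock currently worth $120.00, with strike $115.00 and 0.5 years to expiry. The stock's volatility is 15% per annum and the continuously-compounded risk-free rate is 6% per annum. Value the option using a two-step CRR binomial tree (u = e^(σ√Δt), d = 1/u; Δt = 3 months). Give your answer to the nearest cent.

$10.39

CRR parameters: u = e^(σ√Δt) = e^(0.15·√0.25) = 1.0779, d = 1/u = 0.9277
Per-period rate: rΔt = 0.06·0.25 = 0.015, so R = e^0.015 = 1.0151
Risk-neutral probability p = (e^0.015 − 0.9277)/(1.0779 − 0.9277) = 0.0874/0.1501 = 0.5819
Terminal stock prices: S_uu = 139.4, S_ud = 120, S_dd = 103.3
Terminal payoffs (S − K): max(24.42, 0) = 24.42, max(5, 0) = 5, max(-11.72, 0) = 0
Node u (S = 129.3): V_u = e^(−0.015)·[0.5819·24.4201 + 0.4181·5.0000] = 16.0582
Node d (S = 111.3): V_d = e^(−0.015)·[0.5819·5.0000 + 0.4181·0.0000] = 2.8663
Node 0 (S = 120): V_0 = e^(−0.015)·[0.5819·16.0582 + 0.4181·2.8663] = 10.3859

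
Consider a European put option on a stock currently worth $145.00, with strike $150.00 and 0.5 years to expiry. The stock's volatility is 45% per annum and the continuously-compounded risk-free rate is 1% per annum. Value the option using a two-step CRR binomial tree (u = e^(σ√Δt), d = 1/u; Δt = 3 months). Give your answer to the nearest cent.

$19.81

CRR parameters: u = e^(σ√Δt) = e^(0.45·√0.25) = 1.2523, d = 1/u = 0.7985
Per-period rate: rΔt = 0.01·0.25 = 0.0025, so R = e^0.0025 = 1.0025
Risk-neutral probability p = (e^0.0025 − 0.7985)/(1.2523 − 0.7985) = 0.2040/0.4538 = 0.4495
Terminal stock prices: S_uu = 227.4, S_ud = 145, S_dd = 92.46
Terminal payoffs (K − S): max(-77.41, 0) = 0, max(5, 0) = 5, max(57.54, 0) = 57.54
Node u (S = 181.6): V_u = e^(−0.0025)·[0.4495·0.0000 + 0.5505·5.0000] = 2.7456
Node d (S = 115.8): V_d = e^(−0.0025)·[0.4495·5.0000 + 0.5505·57.5439] = 33.8406
Node 0 (S = 145): V_0 = e^(−0.0025)·[0.4495·2.7456 + 0.5505·33.8406] = 19.8138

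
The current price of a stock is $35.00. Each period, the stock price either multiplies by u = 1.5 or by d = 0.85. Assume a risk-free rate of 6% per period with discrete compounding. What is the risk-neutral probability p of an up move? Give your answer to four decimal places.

p = 0.3231

Risk-neutral probability p = (1 + 0.06 − 0.85)/(1.5 − 0.85) = 0.2100/0.6500 = 0.3231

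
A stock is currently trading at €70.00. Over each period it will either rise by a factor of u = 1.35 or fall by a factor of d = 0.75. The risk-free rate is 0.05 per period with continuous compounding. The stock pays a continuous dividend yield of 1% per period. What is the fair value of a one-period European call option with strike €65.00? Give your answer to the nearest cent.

€13.60

Per-period risk-free factor R = e^0.05 = 1.0513; dividend-adjusted growth = e^(0.05−0.01) = 1.0408.
Risk-neutral probability p = (1.0408 − 0.75)/(1.35 − 0.75) = 0.2908/0.6000 = 0.4847
Terminal stock prices: S_u = 94.5, S_d = 52.5
Terminal payoffs (S − K): max(29.5, 0) = 29.5, max(-12.5, 0) = 0
Node 0 (S = 70): V_0 = e^(−0.05)·[0.4847·29.5000 + 0.5153·0.0000] = 13.6009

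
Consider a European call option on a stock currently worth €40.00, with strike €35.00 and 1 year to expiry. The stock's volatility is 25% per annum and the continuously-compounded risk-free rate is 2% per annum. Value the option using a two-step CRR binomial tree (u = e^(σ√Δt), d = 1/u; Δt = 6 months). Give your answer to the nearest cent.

CRR parameters: u = e^(σ√Δt) = e^(0.25·√0.5) = 1.1934, d = 1/u = 0.8380
Per-period rate: rΔt = 0.02·0.5 = 0.01, so R = e^0.01 = 1.0101
Risk-neutral probability p = (e^0.01 − 0.8380)/(1.1934 − 0.8380) = 0.1721/0.3554 = 0.4842
Terminal stock prices: S_uu = 56.96, S_ud = 40, S_dd = 28.09
Terminal payoffs (S − K): max(21.96, 0) = 21.96, max(5, 0) = 5, max(-6.912, 0) = 0
Node u (S = 47.73): V_u = e^(−0.01)·[0.4842·21.9648 + 0.5158·5.0000] = 13.0828
Node d (S = 33.52): V_d = e^(−0.01)·[0.4842·5.0000 + 0.5158·0.0000] = 2.3969
Node 0 (S = 40): V_0 = e^(−0.01)·[0.4842·13.0828 + 0.5158·2.3969] = 7.4957

€7.50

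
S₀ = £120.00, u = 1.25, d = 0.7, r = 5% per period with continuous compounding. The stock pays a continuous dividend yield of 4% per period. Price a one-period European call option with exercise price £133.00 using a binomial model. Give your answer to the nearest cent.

Per-period risk-free factor R = e^0.05 = 1.0513; dividend-adjusted growth = e^(0.05−0.04) = 1.0101.
Risk-neutral probability p = (1.0101 − 0.7)/(1.25 − 0.7) = 0.3101/0.5500 = 0.5637
Terminal stock prices: S_u = 150, S_d = 84
Terminal payoffs (S − K): max(17, 0) = 17, max(-49, 0) = 0
Node 0 (S = 120): V_0 = e^(−0.05)·[0.5637·17.0000 + 0.4363·0.0000] = 9.1160

£9.12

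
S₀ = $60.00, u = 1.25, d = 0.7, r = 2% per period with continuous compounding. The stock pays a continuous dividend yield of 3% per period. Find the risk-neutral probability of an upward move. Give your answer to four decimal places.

p = 0.5274

Per-period risk-free factor R = e^0.02 = 1.0202; dividend-adjusted growth = e^(0.02−0.03) = 0.9900.
Risk-neutral probability p = (0.9900 − 0.7)/(1.25 − 0.7) = 0.2900/0.5500 = 0.5274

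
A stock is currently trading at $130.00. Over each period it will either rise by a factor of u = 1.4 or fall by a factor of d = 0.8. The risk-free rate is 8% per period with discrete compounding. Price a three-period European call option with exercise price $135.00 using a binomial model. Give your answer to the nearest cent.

Risk-neutral probability p = (1 + 0.08 − 0.8)/(1.4 − 0.8) = 0.2800/0.6000 = 0.4667
Terminal stock prices: S_uuu = 356.7, S_uud = 203.8, S_udd = 116.5, S_ddd = 66.56
Terminal payoffs (S − K): max(221.7, 0) = 221.7, max(68.84, 0) = 68.84, max(-18.52, 0) = 0, max(-68.44, 0) = 0
Node uu (S = 254.8): V_uu = 1/1.08·[0.4667·221.7200 + 0.5333·68.8400] = 129.8000
Node ud (S = 145.6): V_ud = 1/1.08·[0.4667·68.8400 + 0.5333·0.0000] = 29.7457
Node dd (S = 83.2): V_dd = 1/1.08·[0.4667·0.0000 + 0.5333·0.0000] = 0.0000
Node u (S = 182): V_u = 1/1.08·[0.4667·129.8000 + 0.5333·29.7457] = 70.7756
Node d (S = 104): V_d = 1/1.08·[0.4667·29.7457 + 0.5333·0.0000] = 12.8531
Node 0 (S = 130): V_0 = 1/1.08·[0.4667·70.7756 + 0.5333·12.8531] = 36.9293

$36.93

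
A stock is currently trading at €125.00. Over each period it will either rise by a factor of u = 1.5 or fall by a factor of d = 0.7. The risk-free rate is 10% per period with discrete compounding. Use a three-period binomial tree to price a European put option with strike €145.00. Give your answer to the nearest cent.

€24.56

Risk-neutral probability p = (1 + 0.1 − 0.7)/(1.5 − 0.7) = 0.4000/0.8000 = 0.5000
Terminal stock prices: S_uuu = 421.9, S_uud = 196.9, S_udd = 91.87, S_ddd = 42.87
Terminal payoffs (K − S): max(-276.9, 0) = 0, max(-51.88, 0) = 0, max(53.13, 0) = 53.13, max(102.1, 0) = 102.1
Node uu (S = 281.2): V_uu = 1/1.1·[0.5000·0.0000 + 0.5000·0.0000] = 0.0000
Node ud (S = 131.2): V_ud = 1/1.1·[0.5000·0.0000 + 0.5000·53.1250] = 24.1477
Node dd (S = 61.25): V_dd = 1/1.1·[0.5000·53.1250 + 0.5000·102.1250] = 70.5682
Node u (S = 187.5): V_u = 1/1.1·[0.5000·0.0000 + 0.5000·24.1477] = 10.9762
Node d (S = 87.5): V_d = 1/1.1·[0.5000·24.1477 + 0.5000·70.5682] = 43.0527
Node 0 (S = 125): V_0 = 1/1.1·[0.5000·10.9762 + 0.5000·43.0527] = 24.5586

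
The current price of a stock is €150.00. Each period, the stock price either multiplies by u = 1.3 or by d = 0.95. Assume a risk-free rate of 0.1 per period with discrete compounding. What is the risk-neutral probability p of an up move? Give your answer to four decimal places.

p = 0.4286

Risk-neutral probability p = (1 + 0.1 − 0.95)/(1.3 − 0.95) = 0.1500/0.3500 = 0.4286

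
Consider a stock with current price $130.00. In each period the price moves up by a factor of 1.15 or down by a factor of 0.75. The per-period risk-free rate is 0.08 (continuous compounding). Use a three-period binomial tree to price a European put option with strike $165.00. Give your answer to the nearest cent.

$14.68

Risk-neutral probability p = (e^0.08 − 0.75)/(1.15 − 0.75) = 0.3333/0.4000 = 0.8332
Terminal stock prices: S_uuu = 197.7, S_uud = 128.9, S_udd = 84.09, S_ddd = 54.84
Terminal payoffs (K − S): max(-32.71, 0) = 0, max(36.06, 0) = 36.06, max(80.91, 0) = 80.91, max(110.2, 0) = 110.2
Node uu (S = 171.9): V_uu = e^(−0.08)·[0.8332·0.0000 + 0.1668·36.0563] = 5.5512
Node ud (S = 112.1): V_ud = e^(−0.08)·[0.8332·36.0563 + 0.1668·80.9062] = 40.1892
Node dd (S = 73.12): V_dd = e^(−0.08)·[0.8332·80.9062 + 0.1668·110.1562] = 79.1892
Node u (S = 149.5): V_u = e^(−0.08)·[0.8332·5.5512 + 0.1668·40.1892] = 10.4573
Node d (S = 97.5): V_d = e^(−0.08)·[0.8332·40.1892 + 0.1668·79.1892] = 43.1037
Node 0 (S = 130): V_0 = e^(−0.08)·[0.8332·10.4573 + 0.1668·43.1037] = 14.6795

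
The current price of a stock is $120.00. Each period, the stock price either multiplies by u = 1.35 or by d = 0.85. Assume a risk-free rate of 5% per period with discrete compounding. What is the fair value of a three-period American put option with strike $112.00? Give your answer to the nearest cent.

Risk-neutral probability p = (1 + 0.05 − 0.85)/(1.35 − 0.85) = 0.2000/0.5000 = 0.4000
Terminal stock prices: S_uuu = 295.2, S_uud = 185.9, S_udd = 117, S_ddd = 73.69
Terminal payoffs (K − S): max(-183.2, 0) = 0, max(-73.9, 0) = 0, max(-5.045, 0) = 0, max(38.31, 0) = 38.31
Node uu (S = 218.7): continuation = 1/1.05·[0.4000·0.0000 + 0.6000·0.0000] = 0.0000; exercise value = 0.0000 ≤ continuation, so V_uu = 0.0000
Node ud (S = 137.7): continuation = 1/1.05·[0.4000·0.0000 + 0.6000·0.0000] = 0.0000; exercise value = 0.0000 ≤ continuation, so V_ud = 0.0000
Node dd (S = 86.7): continuation = 1/1.05·[0.4000·0.0000 + 0.6000·38.3050] = 21.8886; exercise value = 25.3000 > continuation, so V_dd = 25.3000 (exercise)
Node u (S = 162): continuation = 1/1.05·[0.4000·0.0000 + 0.6000·0.0000] = 0.0000; exercise value = 0.0000 ≤ continuation, so V_u = 0.0000
Node d (S = 102): continuation = 1/1.05·[0.4000·0.0000 + 0.6000·25.3000] = 14.4571; exercise value = 10.0000 ≤ continuation, so V_d = 14.4571
Node 0 (S = 120): continuation = 1/1.05·[0.4000·0.0000 + 0.6000·14.4571] = 8.2612; exercise value = 0.0000 ≤ continuation, so V_0 = 8.2612

$8.26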